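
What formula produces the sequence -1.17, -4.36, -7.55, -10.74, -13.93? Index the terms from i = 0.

Check differences: -4.36 - -1.17 = -3.19
-7.55 - -4.36 = -3.19
Common difference d = -3.19.
First term a = -1.17.
Formula: S_i = -1.17 - 3.19*i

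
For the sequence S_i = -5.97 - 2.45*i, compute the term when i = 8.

S_8 = -5.97 + -2.45*8 = -5.97 + -19.6 = -25.57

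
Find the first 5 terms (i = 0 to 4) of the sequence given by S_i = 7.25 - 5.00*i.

This is an arithmetic sequence.
i=0: S_0 = 7.25 + -5.0*0 = 7.25
i=1: S_1 = 7.25 + -5.0*1 = 2.25
i=2: S_2 = 7.25 + -5.0*2 = -2.75
i=3: S_3 = 7.25 + -5.0*3 = -7.75
i=4: S_4 = 7.25 + -5.0*4 = -12.75
The first 5 terms are: [7.25, 2.25, -2.75, -7.75, -12.75]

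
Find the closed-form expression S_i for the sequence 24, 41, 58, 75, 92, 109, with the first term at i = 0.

Check differences: 41 - 24 = 17
58 - 41 = 17
Common difference d = 17.
First term a = 24.
Formula: S_i = 24 + 17*i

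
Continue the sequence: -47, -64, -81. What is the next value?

Differences: -64 - -47 = -17
This is an arithmetic sequence with common difference d = -17.
Next term = -81 + -17 = -98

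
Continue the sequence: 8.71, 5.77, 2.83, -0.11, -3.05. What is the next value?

Differences: 5.77 - 8.71 = -2.94
This is an arithmetic sequence with common difference d = -2.94.
Next term = -3.05 + -2.94 = -5.99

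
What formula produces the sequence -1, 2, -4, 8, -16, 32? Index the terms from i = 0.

Check ratios: 2 / -1 = -2.0
Common ratio r = -2.
First term a = -1.
Formula: S_i = -1 * (-2)^i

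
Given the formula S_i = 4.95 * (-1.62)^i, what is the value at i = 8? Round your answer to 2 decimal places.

S_8 = 4.95 * (-1.62)^8 ≈ 4.95 * 47.4373 ≈ 234.81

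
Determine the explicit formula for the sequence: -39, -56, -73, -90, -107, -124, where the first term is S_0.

Check differences: -56 - -39 = -17
-73 - -56 = -17
Common difference d = -17.
First term a = -39.
Formula: S_i = -39 - 17*i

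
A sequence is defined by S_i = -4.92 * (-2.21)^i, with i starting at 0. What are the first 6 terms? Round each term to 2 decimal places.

This is a geometric sequence.
i=0: S_0 = -4.92 * (-2.21)^0 = -4.92
i=1: S_1 = -4.92 * (-2.21)^1 ≈ 10.87
i=2: S_2 = -4.92 * (-2.21)^2 ≈ -24.03
i=3: S_3 = -4.92 * (-2.21)^3 ≈ 53.11
i=4: S_4 = -4.92 * (-2.21)^4 ≈ -117.36
i=5: S_5 = -4.92 * (-2.21)^5 ≈ 259.37
The first 6 terms are: [-4.92, 10.87, -24.03, 53.11, -117.36, 259.37]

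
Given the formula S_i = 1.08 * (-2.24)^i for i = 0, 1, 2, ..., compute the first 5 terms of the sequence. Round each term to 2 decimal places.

This is a geometric sequence.
i=0: S_0 = 1.08 * (-2.24)^0 = 1.08
i=1: S_1 = 1.08 * (-2.24)^1 ≈ -2.42
i=2: S_2 = 1.08 * (-2.24)^2 ≈ 5.42
i=3: S_3 = 1.08 * (-2.24)^3 ≈ -12.14
i=4: S_4 = 1.08 * (-2.24)^4 ≈ 27.19
The first 5 terms are: [1.08, -2.42, 5.42, -12.14, 27.19]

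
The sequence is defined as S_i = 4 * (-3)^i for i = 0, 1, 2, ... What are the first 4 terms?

This is a geometric sequence.
i=0: S_0 = 4 * (-3)^0 = 4
i=1: S_1 = 4 * (-3)^1 = -12
i=2: S_2 = 4 * (-3)^2 = 36
i=3: S_3 = 4 * (-3)^3 = -108
The first 4 terms are: [4, -12, 36, -108]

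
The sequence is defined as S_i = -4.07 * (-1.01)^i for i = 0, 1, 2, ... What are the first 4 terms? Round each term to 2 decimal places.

This is a geometric sequence.
i=0: S_0 = -4.07 * (-1.01)^0 = -4.07
i=1: S_1 = -4.07 * (-1.01)^1 ≈ 4.11
i=2: S_2 = -4.07 * (-1.01)^2 ≈ -4.15
i=3: S_3 = -4.07 * (-1.01)^3 ≈ 4.19
The first 4 terms are: [-4.07, 4.11, -4.15, 4.19]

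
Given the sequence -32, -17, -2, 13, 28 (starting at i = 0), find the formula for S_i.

Check differences: -17 - -32 = 15
-2 - -17 = 15
Common difference d = 15.
First term a = -32.
Formula: S_i = -32 + 15*i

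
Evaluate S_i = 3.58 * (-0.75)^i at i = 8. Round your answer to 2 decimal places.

S_8 = 3.58 * (-0.75)^8 ≈ 3.58 * 0.1001 ≈ 0.36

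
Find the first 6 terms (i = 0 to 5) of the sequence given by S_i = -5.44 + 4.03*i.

This is an arithmetic sequence.
i=0: S_0 = -5.44 + 4.03*0 = -5.44
i=1: S_1 = -5.44 + 4.03*1 = -1.41
i=2: S_2 = -5.44 + 4.03*2 = 2.62
i=3: S_3 = -5.44 + 4.03*3 = 6.65
i=4: S_4 = -5.44 + 4.03*4 = 10.68
i=5: S_5 = -5.44 + 4.03*5 = 14.71
The first 6 terms are: [-5.44, -1.41, 2.62, 6.65, 10.68, 14.71]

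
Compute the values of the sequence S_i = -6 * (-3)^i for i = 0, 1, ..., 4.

This is a geometric sequence.
i=0: S_0 = -6 * (-3)^0 = -6
i=1: S_1 = -6 * (-3)^1 = 18
i=2: S_2 = -6 * (-3)^2 = -54
i=3: S_3 = -6 * (-3)^3 = 162
i=4: S_4 = -6 * (-3)^4 = -486
The first 5 terms are: [-6, 18, -54, 162, -486]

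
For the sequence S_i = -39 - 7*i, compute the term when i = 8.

S_8 = -39 + -7*8 = -39 + -56 = -95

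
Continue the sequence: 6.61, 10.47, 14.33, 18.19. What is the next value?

Differences: 10.47 - 6.61 = 3.86
This is an arithmetic sequence with common difference d = 3.86.
Next term = 18.19 + 3.86 = 22.05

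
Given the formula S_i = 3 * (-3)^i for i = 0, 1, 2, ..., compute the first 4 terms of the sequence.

This is a geometric sequence.
i=0: S_0 = 3 * (-3)^0 = 3
i=1: S_1 = 3 * (-3)^1 = -9
i=2: S_2 = 3 * (-3)^2 = 27
i=3: S_3 = 3 * (-3)^3 = -81
The first 4 terms are: [3, -9, 27, -81]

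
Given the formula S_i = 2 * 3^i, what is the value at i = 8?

S_8 = 2 * 3^8 = 2 * 6561 = 13122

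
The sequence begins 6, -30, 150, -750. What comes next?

Ratios: -30 / 6 = -5.0
This is a geometric sequence with common ratio r = -5.
Next term = -750 * -5 = 3750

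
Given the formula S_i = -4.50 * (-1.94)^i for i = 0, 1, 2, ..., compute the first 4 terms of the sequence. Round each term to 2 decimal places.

This is a geometric sequence.
i=0: S_0 = -4.5 * (-1.94)^0 = -4.5
i=1: S_1 = -4.5 * (-1.94)^1 = 8.73
i=2: S_2 = -4.5 * (-1.94)^2 ≈ -16.94
i=3: S_3 = -4.5 * (-1.94)^3 ≈ 32.86
The first 4 terms are: [-4.5, 8.73, -16.94, 32.86]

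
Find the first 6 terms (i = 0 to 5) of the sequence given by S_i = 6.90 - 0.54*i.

This is an arithmetic sequence.
i=0: S_0 = 6.9 + -0.54*0 = 6.9
i=1: S_1 = 6.9 + -0.54*1 = 6.36
i=2: S_2 = 6.9 + -0.54*2 = 5.82
i=3: S_3 = 6.9 + -0.54*3 = 5.28
i=4: S_4 = 6.9 + -0.54*4 = 4.74
i=5: S_5 = 6.9 + -0.54*5 = 4.2
The first 6 terms are: [6.9, 6.36, 5.82, 5.28, 4.74, 4.2]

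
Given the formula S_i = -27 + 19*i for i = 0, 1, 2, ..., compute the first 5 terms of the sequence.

This is an arithmetic sequence.
i=0: S_0 = -27 + 19*0 = -27
i=1: S_1 = -27 + 19*1 = -8
i=2: S_2 = -27 + 19*2 = 11
i=3: S_3 = -27 + 19*3 = 30
i=4: S_4 = -27 + 19*4 = 49
The first 5 terms are: [-27, -8, 11, 30, 49]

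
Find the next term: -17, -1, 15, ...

Differences: -1 - -17 = 16
This is an arithmetic sequence with common difference d = 16.
Next term = 15 + 16 = 31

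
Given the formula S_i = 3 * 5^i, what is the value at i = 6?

S_6 = 3 * 5^6 = 3 * 15625 = 46875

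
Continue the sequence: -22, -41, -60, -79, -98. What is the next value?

Differences: -41 - -22 = -19
This is an arithmetic sequence with common difference d = -19.
Next term = -98 + -19 = -117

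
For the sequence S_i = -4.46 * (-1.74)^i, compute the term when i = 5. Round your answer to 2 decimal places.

S_5 = -4.46 * (-1.74)^5 ≈ -4.46 * -15.9495 ≈ 71.13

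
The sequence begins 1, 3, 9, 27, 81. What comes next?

Ratios: 3 / 1 = 3.0
This is a geometric sequence with common ratio r = 3.
Next term = 81 * 3 = 243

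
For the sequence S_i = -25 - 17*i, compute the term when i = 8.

S_8 = -25 + -17*8 = -25 + -136 = -161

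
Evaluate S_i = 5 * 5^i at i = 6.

S_6 = 5 * 5^6 = 5 * 15625 = 78125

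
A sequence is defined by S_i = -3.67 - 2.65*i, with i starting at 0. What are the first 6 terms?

This is an arithmetic sequence.
i=0: S_0 = -3.67 + -2.65*0 = -3.67
i=1: S_1 = -3.67 + -2.65*1 = -6.32
i=2: S_2 = -3.67 + -2.65*2 = -8.97
i=3: S_3 = -3.67 + -2.65*3 = -11.62
i=4: S_4 = -3.67 + -2.65*4 = -14.27
i=5: S_5 = -3.67 + -2.65*5 = -16.92
The first 6 terms are: [-3.67, -6.32, -8.97, -11.62, -14.27, -16.92]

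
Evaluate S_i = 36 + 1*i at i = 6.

S_6 = 36 + 1*6 = 36 + 6 = 42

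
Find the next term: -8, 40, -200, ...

Ratios: 40 / -8 = -5.0
This is a geometric sequence with common ratio r = -5.
Next term = -200 * -5 = 1000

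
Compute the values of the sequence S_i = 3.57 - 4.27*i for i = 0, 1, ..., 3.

This is an arithmetic sequence.
i=0: S_0 = 3.57 + -4.27*0 = 3.57
i=1: S_1 = 3.57 + -4.27*1 = -0.7
i=2: S_2 = 3.57 + -4.27*2 = -4.97
i=3: S_3 = 3.57 + -4.27*3 = -9.24
The first 4 terms are: [3.57, -0.7, -4.97, -9.24]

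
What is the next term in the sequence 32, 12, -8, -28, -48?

Differences: 12 - 32 = -20
This is an arithmetic sequence with common difference d = -20.
Next term = -48 + -20 = -68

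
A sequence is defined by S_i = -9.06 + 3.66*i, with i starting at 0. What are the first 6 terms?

This is an arithmetic sequence.
i=0: S_0 = -9.06 + 3.66*0 = -9.06
i=1: S_1 = -9.06 + 3.66*1 = -5.4
i=2: S_2 = -9.06 + 3.66*2 = -1.74
i=3: S_3 = -9.06 + 3.66*3 = 1.92
i=4: S_4 = -9.06 + 3.66*4 = 5.58
i=5: S_5 = -9.06 + 3.66*5 = 9.24
The first 6 terms are: [-9.06, -5.4, -1.74, 1.92, 5.58, 9.24]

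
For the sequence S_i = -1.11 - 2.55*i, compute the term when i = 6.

S_6 = -1.11 + -2.55*6 = -1.11 + -15.3 = -16.41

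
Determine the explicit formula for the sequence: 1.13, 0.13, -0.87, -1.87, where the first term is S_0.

Check differences: 0.13 - 1.13 = -1.0
-0.87 - 0.13 = -1.0
Common difference d = -1.0.
First term a = 1.13.
Formula: S_i = 1.13 - 1.00*i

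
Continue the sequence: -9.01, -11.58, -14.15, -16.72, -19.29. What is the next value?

Differences: -11.58 - -9.01 = -2.57
This is an arithmetic sequence with common difference d = -2.57.
Next term = -19.29 + -2.57 = -21.86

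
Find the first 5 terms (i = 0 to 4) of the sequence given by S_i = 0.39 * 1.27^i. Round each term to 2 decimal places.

This is a geometric sequence.
i=0: S_0 = 0.39 * 1.27^0 = 0.39
i=1: S_1 = 0.39 * 1.27^1 ≈ 0.5
i=2: S_2 = 0.39 * 1.27^2 ≈ 0.63
i=3: S_3 = 0.39 * 1.27^3 ≈ 0.8
i=4: S_4 = 0.39 * 1.27^4 ≈ 1.01
The first 5 terms are: [0.39, 0.5, 0.63, 0.8, 1.01]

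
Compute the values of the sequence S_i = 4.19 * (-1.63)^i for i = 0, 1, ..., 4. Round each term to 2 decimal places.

This is a geometric sequence.
i=0: S_0 = 4.19 * (-1.63)^0 = 4.19
i=1: S_1 = 4.19 * (-1.63)^1 ≈ -6.83
i=2: S_2 = 4.19 * (-1.63)^2 ≈ 11.13
i=3: S_3 = 4.19 * (-1.63)^3 ≈ -18.15
i=4: S_4 = 4.19 * (-1.63)^4 ≈ 29.58
The first 5 terms are: [4.19, -6.83, 11.13, -18.15, 29.58]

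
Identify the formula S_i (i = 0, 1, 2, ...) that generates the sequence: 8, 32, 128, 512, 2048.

Check ratios: 32 / 8 = 4.0
Common ratio r = 4.
First term a = 8.
Formula: S_i = 8 * 4^i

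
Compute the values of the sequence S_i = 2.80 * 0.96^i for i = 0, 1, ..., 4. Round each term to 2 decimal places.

This is a geometric sequence.
i=0: S_0 = 2.8 * 0.96^0 = 2.8
i=1: S_1 = 2.8 * 0.96^1 ≈ 2.69
i=2: S_2 = 2.8 * 0.96^2 ≈ 2.58
i=3: S_3 = 2.8 * 0.96^3 ≈ 2.48
i=4: S_4 = 2.8 * 0.96^4 ≈ 2.38
The first 5 terms are: [2.8, 2.69, 2.58, 2.48, 2.38]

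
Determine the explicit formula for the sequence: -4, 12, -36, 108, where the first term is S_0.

Check ratios: 12 / -4 = -3.0
Common ratio r = -3.
First term a = -4.
Formula: S_i = -4 * (-3)^i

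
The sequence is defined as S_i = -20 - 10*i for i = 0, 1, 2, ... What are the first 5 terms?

This is an arithmetic sequence.
i=0: S_0 = -20 + -10*0 = -20
i=1: S_1 = -20 + -10*1 = -30
i=2: S_2 = -20 + -10*2 = -40
i=3: S_3 = -20 + -10*3 = -50
i=4: S_4 = -20 + -10*4 = -60
The first 5 terms are: [-20, -30, -40, -50, -60]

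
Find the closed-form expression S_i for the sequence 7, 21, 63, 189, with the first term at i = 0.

Check ratios: 21 / 7 = 3.0
Common ratio r = 3.
First term a = 7.
Formula: S_i = 7 * 3^i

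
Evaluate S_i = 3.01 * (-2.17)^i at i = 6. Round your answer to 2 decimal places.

S_6 = 3.01 * (-2.17)^6 ≈ 3.01 * 104.4139 ≈ 314.29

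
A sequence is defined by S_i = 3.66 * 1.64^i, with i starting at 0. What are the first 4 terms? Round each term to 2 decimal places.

This is a geometric sequence.
i=0: S_0 = 3.66 * 1.64^0 = 3.66
i=1: S_1 = 3.66 * 1.64^1 ≈ 6.0
i=2: S_2 = 3.66 * 1.64^2 ≈ 9.84
i=3: S_3 = 3.66 * 1.64^3 ≈ 16.14
The first 4 terms are: [3.66, 6.0, 9.84, 16.14]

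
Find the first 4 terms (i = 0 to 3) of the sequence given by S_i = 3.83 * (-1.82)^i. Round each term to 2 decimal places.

This is a geometric sequence.
i=0: S_0 = 3.83 * (-1.82)^0 = 3.83
i=1: S_1 = 3.83 * (-1.82)^1 ≈ -6.97
i=2: S_2 = 3.83 * (-1.82)^2 ≈ 12.69
i=3: S_3 = 3.83 * (-1.82)^3 ≈ -23.09
The first 4 terms are: [3.83, -6.97, 12.69, -23.09]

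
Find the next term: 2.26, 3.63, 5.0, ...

Differences: 3.63 - 2.26 = 1.37
This is an arithmetic sequence with common difference d = 1.37.
Next term = 5.0 + 1.37 = 6.37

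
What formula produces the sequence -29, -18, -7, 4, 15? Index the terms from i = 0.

Check differences: -18 - -29 = 11
-7 - -18 = 11
Common difference d = 11.
First term a = -29.
Formula: S_i = -29 + 11*i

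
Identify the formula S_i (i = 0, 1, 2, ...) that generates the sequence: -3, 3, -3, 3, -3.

Check ratios: 3 / -3 = -1.0
Common ratio r = -1.
First term a = -3.
Formula: S_i = -3 * (-1)^i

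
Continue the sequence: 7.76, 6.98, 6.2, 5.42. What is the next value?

Differences: 6.98 - 7.76 = -0.78
This is an arithmetic sequence with common difference d = -0.78.
Next term = 5.42 + -0.78 = 4.64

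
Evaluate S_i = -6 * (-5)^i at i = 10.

S_10 = -6 * (-5)^10 = -6 * 9765625 = -58593750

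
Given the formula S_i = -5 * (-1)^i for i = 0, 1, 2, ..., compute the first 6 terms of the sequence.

This is a geometric sequence.
i=0: S_0 = -5 * (-1)^0 = -5
i=1: S_1 = -5 * (-1)^1 = 5
i=2: S_2 = -5 * (-1)^2 = -5
i=3: S_3 = -5 * (-1)^3 = 5
i=4: S_4 = -5 * (-1)^4 = -5
i=5: S_5 = -5 * (-1)^5 = 5
The first 6 terms are: [-5, 5, -5, 5, -5, 5]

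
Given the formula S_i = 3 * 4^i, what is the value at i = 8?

S_8 = 3 * 4^8 = 3 * 65536 = 196608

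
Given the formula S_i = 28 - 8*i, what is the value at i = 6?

S_6 = 28 + -8*6 = 28 + -48 = -20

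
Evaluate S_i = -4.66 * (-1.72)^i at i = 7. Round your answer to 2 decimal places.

S_7 = -4.66 * (-1.72)^7 ≈ -4.66 * -44.5348 ≈ 207.53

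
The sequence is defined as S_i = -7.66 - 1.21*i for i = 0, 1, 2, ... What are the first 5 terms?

This is an arithmetic sequence.
i=0: S_0 = -7.66 + -1.21*0 = -7.66
i=1: S_1 = -7.66 + -1.21*1 = -8.87
i=2: S_2 = -7.66 + -1.21*2 = -10.08
i=3: S_3 = -7.66 + -1.21*3 = -11.29
i=4: S_4 = -7.66 + -1.21*4 = -12.5
The first 5 terms are: [-7.66, -8.87, -10.08, -11.29, -12.5]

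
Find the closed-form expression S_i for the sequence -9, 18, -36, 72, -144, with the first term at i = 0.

Check ratios: 18 / -9 = -2.0
Common ratio r = -2.
First term a = -9.
Formula: S_i = -9 * (-2)^i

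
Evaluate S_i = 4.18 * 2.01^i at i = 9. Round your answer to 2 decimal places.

S_9 = 4.18 * 2.01^9 ≈ 4.18 * 535.5062 ≈ 2238.42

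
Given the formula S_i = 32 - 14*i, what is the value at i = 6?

S_6 = 32 + -14*6 = 32 + -84 = -52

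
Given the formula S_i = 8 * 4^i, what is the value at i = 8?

S_8 = 8 * 4^8 = 8 * 65536 = 524288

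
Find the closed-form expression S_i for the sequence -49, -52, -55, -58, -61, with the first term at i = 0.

Check differences: -52 - -49 = -3
-55 - -52 = -3
Common difference d = -3.
First term a = -49.
Formula: S_i = -49 - 3*i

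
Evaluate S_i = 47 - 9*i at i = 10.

S_10 = 47 + -9*10 = 47 + -90 = -43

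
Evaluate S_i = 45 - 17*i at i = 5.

S_5 = 45 + -17*5 = 45 + -85 = -40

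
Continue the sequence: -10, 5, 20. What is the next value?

Differences: 5 - -10 = 15
This is an arithmetic sequence with common difference d = 15.
Next term = 20 + 15 = 35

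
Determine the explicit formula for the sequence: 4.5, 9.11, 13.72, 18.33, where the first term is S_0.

Check differences: 9.11 - 4.5 = 4.61
13.72 - 9.11 = 4.61
Common difference d = 4.61.
First term a = 4.5.
Formula: S_i = 4.50 + 4.61*i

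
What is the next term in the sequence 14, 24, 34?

Differences: 24 - 14 = 10
This is an arithmetic sequence with common difference d = 10.
Next term = 34 + 10 = 44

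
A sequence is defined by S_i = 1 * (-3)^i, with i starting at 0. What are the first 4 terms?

This is a geometric sequence.
i=0: S_0 = 1 * (-3)^0 = 1
i=1: S_1 = 1 * (-3)^1 = -3
i=2: S_2 = 1 * (-3)^2 = 9
i=3: S_3 = 1 * (-3)^3 = -27
The first 4 terms are: [1, -3, 9, -27]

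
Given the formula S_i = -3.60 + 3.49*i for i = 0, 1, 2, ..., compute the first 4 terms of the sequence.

This is an arithmetic sequence.
i=0: S_0 = -3.6 + 3.49*0 = -3.6
i=1: S_1 = -3.6 + 3.49*1 = -0.11
i=2: S_2 = -3.6 + 3.49*2 = 3.38
i=3: S_3 = -3.6 + 3.49*3 = 6.87
The first 4 terms are: [-3.6, -0.11, 3.38, 6.87]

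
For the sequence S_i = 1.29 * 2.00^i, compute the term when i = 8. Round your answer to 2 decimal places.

S_8 = 1.29 * 2.0^8 = 1.29 * 256 = 330.24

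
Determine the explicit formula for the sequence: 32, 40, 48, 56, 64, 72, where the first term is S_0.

Check differences: 40 - 32 = 8
48 - 40 = 8
Common difference d = 8.
First term a = 32.
Formula: S_i = 32 + 8*i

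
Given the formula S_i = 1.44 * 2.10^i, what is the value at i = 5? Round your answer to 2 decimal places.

S_5 = 1.44 * 2.1^5 ≈ 1.44 * 40.841 ≈ 58.81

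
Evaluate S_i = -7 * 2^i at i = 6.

S_6 = -7 * 2^6 = -7 * 64 = -448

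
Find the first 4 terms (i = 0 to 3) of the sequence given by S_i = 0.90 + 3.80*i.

This is an arithmetic sequence.
i=0: S_0 = 0.9 + 3.8*0 = 0.9
i=1: S_1 = 0.9 + 3.8*1 = 4.7
i=2: S_2 = 0.9 + 3.8*2 = 8.5
i=3: S_3 = 0.9 + 3.8*3 = 12.3
The first 4 terms are: [0.9, 4.7, 8.5, 12.3]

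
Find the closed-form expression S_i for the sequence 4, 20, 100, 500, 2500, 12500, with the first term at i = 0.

Check ratios: 20 / 4 = 5.0
Common ratio r = 5.
First term a = 4.
Formula: S_i = 4 * 5^i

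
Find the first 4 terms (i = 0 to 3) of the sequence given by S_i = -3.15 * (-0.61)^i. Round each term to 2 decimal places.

This is a geometric sequence.
i=0: S_0 = -3.15 * (-0.61)^0 = -3.15
i=1: S_1 = -3.15 * (-0.61)^1 ≈ 1.92
i=2: S_2 = -3.15 * (-0.61)^2 ≈ -1.17
i=3: S_3 = -3.15 * (-0.61)^3 ≈ 0.71
The first 4 terms are: [-3.15, 1.92, -1.17, 0.71]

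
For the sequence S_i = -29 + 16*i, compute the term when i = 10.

S_10 = -29 + 16*10 = -29 + 160 = 131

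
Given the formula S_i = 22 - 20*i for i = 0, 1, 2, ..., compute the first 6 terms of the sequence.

This is an arithmetic sequence.
i=0: S_0 = 22 + -20*0 = 22
i=1: S_1 = 22 + -20*1 = 2
i=2: S_2 = 22 + -20*2 = -18
i=3: S_3 = 22 + -20*3 = -38
i=4: S_4 = 22 + -20*4 = -58
i=5: S_5 = 22 + -20*5 = -78
The first 6 terms are: [22, 2, -18, -38, -58, -78]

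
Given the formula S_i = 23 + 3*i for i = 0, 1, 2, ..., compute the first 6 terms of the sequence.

This is an arithmetic sequence.
i=0: S_0 = 23 + 3*0 = 23
i=1: S_1 = 23 + 3*1 = 26
i=2: S_2 = 23 + 3*2 = 29
i=3: S_3 = 23 + 3*3 = 32
i=4: S_4 = 23 + 3*4 = 35
i=5: S_5 = 23 + 3*5 = 38
The first 6 terms are: [23, 26, 29, 32, 35, 38]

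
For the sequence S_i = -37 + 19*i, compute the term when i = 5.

S_5 = -37 + 19*5 = -37 + 95 = 58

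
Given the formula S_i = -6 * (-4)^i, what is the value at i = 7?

S_7 = -6 * (-4)^7 = -6 * -16384 = 98304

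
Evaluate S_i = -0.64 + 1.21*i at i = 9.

S_9 = -0.64 + 1.21*9 = -0.64 + 10.89 = 10.25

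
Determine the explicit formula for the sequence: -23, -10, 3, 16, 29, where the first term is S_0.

Check differences: -10 - -23 = 13
3 - -10 = 13
Common difference d = 13.
First term a = -23.
Formula: S_i = -23 + 13*i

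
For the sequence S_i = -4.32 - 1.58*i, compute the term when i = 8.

S_8 = -4.32 + -1.58*8 = -4.32 + -12.64 = -16.96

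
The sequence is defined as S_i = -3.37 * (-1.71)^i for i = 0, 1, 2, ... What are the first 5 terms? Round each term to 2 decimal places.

This is a geometric sequence.
i=0: S_0 = -3.37 * (-1.71)^0 = -3.37
i=1: S_1 = -3.37 * (-1.71)^1 ≈ 5.76
i=2: S_2 = -3.37 * (-1.71)^2 ≈ -9.85
i=3: S_3 = -3.37 * (-1.71)^3 ≈ 16.85
i=4: S_4 = -3.37 * (-1.71)^4 ≈ -28.81
The first 5 terms are: [-3.37, 5.76, -9.85, 16.85, -28.81]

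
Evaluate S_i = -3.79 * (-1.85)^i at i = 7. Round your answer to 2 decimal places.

S_7 = -3.79 * (-1.85)^7 ≈ -3.79 * -74.1655 ≈ 281.09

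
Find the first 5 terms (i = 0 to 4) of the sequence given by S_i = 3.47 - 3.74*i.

This is an arithmetic sequence.
i=0: S_0 = 3.47 + -3.74*0 = 3.47
i=1: S_1 = 3.47 + -3.74*1 = -0.27
i=2: S_2 = 3.47 + -3.74*2 = -4.01
i=3: S_3 = 3.47 + -3.74*3 = -7.75
i=4: S_4 = 3.47 + -3.74*4 = -11.49
The first 5 terms are: [3.47, -0.27, -4.01, -7.75, -11.49]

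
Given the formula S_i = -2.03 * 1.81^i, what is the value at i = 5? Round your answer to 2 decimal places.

S_5 = -2.03 * 1.81^5 ≈ -2.03 * 19.4264 ≈ -39.44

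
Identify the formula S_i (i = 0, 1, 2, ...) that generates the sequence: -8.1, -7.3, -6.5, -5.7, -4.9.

Check differences: -7.3 - -8.1 = 0.8
-6.5 - -7.3 = 0.8
Common difference d = 0.8.
First term a = -8.1.
Formula: S_i = -8.10 + 0.80*i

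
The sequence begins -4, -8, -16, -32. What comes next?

Ratios: -8 / -4 = 2.0
This is a geometric sequence with common ratio r = 2.
Next term = -32 * 2 = -64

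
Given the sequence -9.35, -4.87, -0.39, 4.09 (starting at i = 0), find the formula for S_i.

Check differences: -4.87 - -9.35 = 4.48
-0.39 - -4.87 = 4.48
Common difference d = 4.48.
First term a = -9.35.
Formula: S_i = -9.35 + 4.48*i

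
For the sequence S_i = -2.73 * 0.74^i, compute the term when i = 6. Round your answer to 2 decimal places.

S_6 = -2.73 * 0.74^6 ≈ -2.73 * 0.1642 ≈ -0.45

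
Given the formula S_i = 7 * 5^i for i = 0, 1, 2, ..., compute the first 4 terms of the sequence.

This is a geometric sequence.
i=0: S_0 = 7 * 5^0 = 7
i=1: S_1 = 7 * 5^1 = 35
i=2: S_2 = 7 * 5^2 = 175
i=3: S_3 = 7 * 5^3 = 875
The first 4 terms are: [7, 35, 175, 875]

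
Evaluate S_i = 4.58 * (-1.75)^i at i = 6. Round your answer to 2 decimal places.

S_6 = 4.58 * (-1.75)^6 ≈ 4.58 * 28.7229 ≈ 131.55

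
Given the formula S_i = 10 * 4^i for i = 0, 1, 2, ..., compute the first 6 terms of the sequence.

This is a geometric sequence.
i=0: S_0 = 10 * 4^0 = 10
i=1: S_1 = 10 * 4^1 = 40
i=2: S_2 = 10 * 4^2 = 160
i=3: S_3 = 10 * 4^3 = 640
i=4: S_4 = 10 * 4^4 = 2560
i=5: S_5 = 10 * 4^5 = 10240
The first 6 terms are: [10, 40, 160, 640, 2560, 10240]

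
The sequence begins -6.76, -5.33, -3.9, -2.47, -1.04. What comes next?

Differences: -5.33 - -6.76 = 1.43
This is an arithmetic sequence with common difference d = 1.43.
Next term = -1.04 + 1.43 = 0.39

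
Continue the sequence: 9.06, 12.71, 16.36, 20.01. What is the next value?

Differences: 12.71 - 9.06 = 3.65
This is an arithmetic sequence with common difference d = 3.65.
Next term = 20.01 + 3.65 = 23.66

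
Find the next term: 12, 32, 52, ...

Differences: 32 - 12 = 20
This is an arithmetic sequence with common difference d = 20.
Next term = 52 + 20 = 72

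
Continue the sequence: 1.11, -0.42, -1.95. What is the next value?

Differences: -0.42 - 1.11 = -1.53
This is an arithmetic sequence with common difference d = -1.53.
Next term = -1.95 + -1.53 = -3.48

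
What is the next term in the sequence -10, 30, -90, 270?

Ratios: 30 / -10 = -3.0
This is a geometric sequence with common ratio r = -3.
Next term = 270 * -3 = -810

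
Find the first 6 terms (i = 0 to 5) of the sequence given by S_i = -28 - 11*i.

This is an arithmetic sequence.
i=0: S_0 = -28 + -11*0 = -28
i=1: S_1 = -28 + -11*1 = -39
i=2: S_2 = -28 + -11*2 = -50
i=3: S_3 = -28 + -11*3 = -61
i=4: S_4 = -28 + -11*4 = -72
i=5: S_5 = -28 + -11*5 = -83
The first 6 terms are: [-28, -39, -50, -61, -72, -83]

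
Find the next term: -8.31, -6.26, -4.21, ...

Differences: -6.26 - -8.31 = 2.05
This is an arithmetic sequence with common difference d = 2.05.
Next term = -4.21 + 2.05 = -2.16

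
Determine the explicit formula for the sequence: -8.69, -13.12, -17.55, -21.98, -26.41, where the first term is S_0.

Check differences: -13.12 - -8.69 = -4.43
-17.55 - -13.12 = -4.43
Common difference d = -4.43.
First term a = -8.69.
Formula: S_i = -8.69 - 4.43*i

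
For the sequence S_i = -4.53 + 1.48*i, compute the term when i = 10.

S_10 = -4.53 + 1.48*10 = -4.53 + 14.8 = 10.27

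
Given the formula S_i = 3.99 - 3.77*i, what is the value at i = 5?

S_5 = 3.99 + -3.77*5 = 3.99 + -18.85 = -14.86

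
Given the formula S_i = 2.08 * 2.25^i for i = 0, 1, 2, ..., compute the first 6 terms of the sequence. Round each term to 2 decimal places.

This is a geometric sequence.
i=0: S_0 = 2.08 * 2.25^0 = 2.08
i=1: S_1 = 2.08 * 2.25^1 = 4.68
i=2: S_2 = 2.08 * 2.25^2 = 10.53
i=3: S_3 = 2.08 * 2.25^3 ≈ 23.69
i=4: S_4 = 2.08 * 2.25^4 ≈ 53.31
i=5: S_5 = 2.08 * 2.25^5 ≈ 119.94
The first 6 terms are: [2.08, 4.68, 10.53, 23.69, 53.31, 119.94]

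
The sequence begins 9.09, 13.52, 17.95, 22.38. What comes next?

Differences: 13.52 - 9.09 = 4.43
This is an arithmetic sequence with common difference d = 4.43.
Next term = 22.38 + 4.43 = 26.81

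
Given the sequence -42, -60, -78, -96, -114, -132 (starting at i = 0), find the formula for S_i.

Check differences: -60 - -42 = -18
-78 - -60 = -18
Common difference d = -18.
First term a = -42.
Formula: S_i = -42 - 18*i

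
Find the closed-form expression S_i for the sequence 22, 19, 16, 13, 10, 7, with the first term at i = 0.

Check differences: 19 - 22 = -3
16 - 19 = -3
Common difference d = -3.
First term a = 22.
Formula: S_i = 22 - 3*i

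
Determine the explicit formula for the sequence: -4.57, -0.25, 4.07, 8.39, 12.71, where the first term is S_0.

Check differences: -0.25 - -4.57 = 4.32
4.07 - -0.25 = 4.32
Common difference d = 4.32.
First term a = -4.57.
Formula: S_i = -4.57 + 4.32*i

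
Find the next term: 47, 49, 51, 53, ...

Differences: 49 - 47 = 2
This is an arithmetic sequence with common difference d = 2.
Next term = 53 + 2 = 55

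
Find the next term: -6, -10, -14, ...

Differences: -10 - -6 = -4
This is an arithmetic sequence with common difference d = -4.
Next term = -14 + -4 = -18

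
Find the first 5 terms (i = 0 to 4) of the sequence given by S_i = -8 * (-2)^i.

This is a geometric sequence.
i=0: S_0 = -8 * (-2)^0 = -8
i=1: S_1 = -8 * (-2)^1 = 16
i=2: S_2 = -8 * (-2)^2 = -32
i=3: S_3 = -8 * (-2)^3 = 64
i=4: S_4 = -8 * (-2)^4 = -128
The first 5 terms are: [-8, 16, -32, 64, -128]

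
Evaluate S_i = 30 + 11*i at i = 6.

S_6 = 30 + 11*6 = 30 + 66 = 96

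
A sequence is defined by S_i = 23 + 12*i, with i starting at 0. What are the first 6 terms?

This is an arithmetic sequence.
i=0: S_0 = 23 + 12*0 = 23
i=1: S_1 = 23 + 12*1 = 35
i=2: S_2 = 23 + 12*2 = 47
i=3: S_3 = 23 + 12*3 = 59
i=4: S_4 = 23 + 12*4 = 71
i=5: S_5 = 23 + 12*5 = 83
The first 6 terms are: [23, 35, 47, 59, 71, 83]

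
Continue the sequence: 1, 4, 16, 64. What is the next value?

Ratios: 4 / 1 = 4.0
This is a geometric sequence with common ratio r = 4.
Next term = 64 * 4 = 256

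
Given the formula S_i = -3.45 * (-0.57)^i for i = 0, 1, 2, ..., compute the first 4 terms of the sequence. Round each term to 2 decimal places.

This is a geometric sequence.
i=0: S_0 = -3.45 * (-0.57)^0 = -3.45
i=1: S_1 = -3.45 * (-0.57)^1 ≈ 1.97
i=2: S_2 = -3.45 * (-0.57)^2 ≈ -1.12
i=3: S_3 = -3.45 * (-0.57)^3 ≈ 0.64
The first 4 terms are: [-3.45, 1.97, -1.12, 0.64]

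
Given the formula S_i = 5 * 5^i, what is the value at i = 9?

S_9 = 5 * 5^9 = 5 * 1953125 = 9765625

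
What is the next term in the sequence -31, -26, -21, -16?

Differences: -26 - -31 = 5
This is an arithmetic sequence with common difference d = 5.
Next term = -16 + 5 = -11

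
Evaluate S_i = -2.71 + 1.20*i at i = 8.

S_8 = -2.71 + 1.2*8 = -2.71 + 9.6 = 6.89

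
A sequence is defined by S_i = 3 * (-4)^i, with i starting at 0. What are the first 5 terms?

This is a geometric sequence.
i=0: S_0 = 3 * (-4)^0 = 3
i=1: S_1 = 3 * (-4)^1 = -12
i=2: S_2 = 3 * (-4)^2 = 48
i=3: S_3 = 3 * (-4)^3 = -192
i=4: S_4 = 3 * (-4)^4 = 768
The first 5 terms are: [3, -12, 48, -192, 768]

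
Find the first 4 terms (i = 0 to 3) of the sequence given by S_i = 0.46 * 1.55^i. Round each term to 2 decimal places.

This is a geometric sequence.
i=0: S_0 = 0.46 * 1.55^0 = 0.46
i=1: S_1 = 0.46 * 1.55^1 ≈ 0.71
i=2: S_2 = 0.46 * 1.55^2 ≈ 1.11
i=3: S_3 = 0.46 * 1.55^3 ≈ 1.71
The first 4 terms are: [0.46, 0.71, 1.11, 1.71]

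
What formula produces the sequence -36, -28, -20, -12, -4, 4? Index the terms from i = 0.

Check differences: -28 - -36 = 8
-20 - -28 = 8
Common difference d = 8.
First term a = -36.
Formula: S_i = -36 + 8*i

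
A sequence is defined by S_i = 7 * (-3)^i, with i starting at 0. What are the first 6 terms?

This is a geometric sequence.
i=0: S_0 = 7 * (-3)^0 = 7
i=1: S_1 = 7 * (-3)^1 = -21
i=2: S_2 = 7 * (-3)^2 = 63
i=3: S_3 = 7 * (-3)^3 = -189
i=4: S_4 = 7 * (-3)^4 = 567
i=5: S_5 = 7 * (-3)^5 = -1701
The first 6 terms are: [7, -21, 63, -189, 567, -1701]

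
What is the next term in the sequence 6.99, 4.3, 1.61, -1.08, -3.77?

Differences: 4.3 - 6.99 = -2.69
This is an arithmetic sequence with common difference d = -2.69.
Next term = -3.77 + -2.69 = -6.46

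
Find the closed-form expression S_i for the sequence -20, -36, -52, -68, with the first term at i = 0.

Check differences: -36 - -20 = -16
-52 - -36 = -16
Common difference d = -16.
First term a = -20.
Formula: S_i = -20 - 16*i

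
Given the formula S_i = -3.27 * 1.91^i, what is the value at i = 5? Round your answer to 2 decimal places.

S_5 = -3.27 * 1.91^5 ≈ -3.27 * 25.4195 ≈ -83.12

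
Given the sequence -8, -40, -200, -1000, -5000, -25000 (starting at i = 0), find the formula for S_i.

Check ratios: -40 / -8 = 5.0
Common ratio r = 5.
First term a = -8.
Formula: S_i = -8 * 5^i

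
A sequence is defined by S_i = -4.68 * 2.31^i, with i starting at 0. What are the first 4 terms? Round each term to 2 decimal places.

This is a geometric sequence.
i=0: S_0 = -4.68 * 2.31^0 = -4.68
i=1: S_1 = -4.68 * 2.31^1 ≈ -10.81
i=2: S_2 = -4.68 * 2.31^2 ≈ -24.97
i=3: S_3 = -4.68 * 2.31^3 ≈ -57.69
The first 4 terms are: [-4.68, -10.81, -24.97, -57.69]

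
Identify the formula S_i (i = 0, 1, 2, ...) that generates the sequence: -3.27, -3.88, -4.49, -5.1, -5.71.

Check differences: -3.88 - -3.27 = -0.61
-4.49 - -3.88 = -0.61
Common difference d = -0.61.
First term a = -3.27.
Formula: S_i = -3.27 - 0.61*i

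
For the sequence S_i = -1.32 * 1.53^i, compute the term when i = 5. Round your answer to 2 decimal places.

S_5 = -1.32 * 1.53^5 ≈ -1.32 * 8.3841 ≈ -11.07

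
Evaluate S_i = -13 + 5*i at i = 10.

S_10 = -13 + 5*10 = -13 + 50 = 37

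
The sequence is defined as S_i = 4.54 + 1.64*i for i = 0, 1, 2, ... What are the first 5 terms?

This is an arithmetic sequence.
i=0: S_0 = 4.54 + 1.64*0 = 4.54
i=1: S_1 = 4.54 + 1.64*1 = 6.18
i=2: S_2 = 4.54 + 1.64*2 = 7.82
i=3: S_3 = 4.54 + 1.64*3 = 9.46
i=4: S_4 = 4.54 + 1.64*4 = 11.1
The first 5 terms are: [4.54, 6.18, 7.82, 9.46, 11.1]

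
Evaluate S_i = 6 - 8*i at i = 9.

S_9 = 6 + -8*9 = 6 + -72 = -66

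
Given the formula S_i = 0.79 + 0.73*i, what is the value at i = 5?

S_5 = 0.79 + 0.73*5 = 0.79 + 3.65 = 4.44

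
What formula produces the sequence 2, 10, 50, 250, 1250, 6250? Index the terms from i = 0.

Check ratios: 10 / 2 = 5.0
Common ratio r = 5.
First term a = 2.
Formula: S_i = 2 * 5^i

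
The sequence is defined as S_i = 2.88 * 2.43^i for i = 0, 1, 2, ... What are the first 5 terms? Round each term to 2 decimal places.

This is a geometric sequence.
i=0: S_0 = 2.88 * 2.43^0 = 2.88
i=1: S_1 = 2.88 * 2.43^1 ≈ 7.0
i=2: S_2 = 2.88 * 2.43^2 ≈ 17.01
i=3: S_3 = 2.88 * 2.43^3 ≈ 41.32
i=4: S_4 = 2.88 * 2.43^4 ≈ 100.42
The first 5 terms are: [2.88, 7.0, 17.01, 41.32, 100.42]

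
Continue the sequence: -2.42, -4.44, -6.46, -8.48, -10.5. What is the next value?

Differences: -4.44 - -2.42 = -2.02
This is an arithmetic sequence with common difference d = -2.02.
Next term = -10.5 + -2.02 = -12.52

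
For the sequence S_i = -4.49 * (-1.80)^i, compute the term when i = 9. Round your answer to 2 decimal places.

S_9 = -4.49 * (-1.8)^9 ≈ -4.49 * -198.3593 ≈ 890.63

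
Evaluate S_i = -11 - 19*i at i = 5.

S_5 = -11 + -19*5 = -11 + -95 = -106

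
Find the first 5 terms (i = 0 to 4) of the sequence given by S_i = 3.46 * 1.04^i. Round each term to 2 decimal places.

This is a geometric sequence.
i=0: S_0 = 3.46 * 1.04^0 = 3.46
i=1: S_1 = 3.46 * 1.04^1 ≈ 3.6
i=2: S_2 = 3.46 * 1.04^2 ≈ 3.74
i=3: S_3 = 3.46 * 1.04^3 ≈ 3.89
i=4: S_4 = 3.46 * 1.04^4 ≈ 4.05
The first 5 terms are: [3.46, 3.6, 3.74, 3.89, 4.05]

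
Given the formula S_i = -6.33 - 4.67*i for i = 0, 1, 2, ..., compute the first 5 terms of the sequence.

This is an arithmetic sequence.
i=0: S_0 = -6.33 + -4.67*0 = -6.33
i=1: S_1 = -6.33 + -4.67*1 = -11.0
i=2: S_2 = -6.33 + -4.67*2 = -15.67
i=3: S_3 = -6.33 + -4.67*3 = -20.34
i=4: S_4 = -6.33 + -4.67*4 = -25.01
The first 5 terms are: [-6.33, -11.0, -15.67, -20.34, -25.01]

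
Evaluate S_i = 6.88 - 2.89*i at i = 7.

S_7 = 6.88 + -2.89*7 = 6.88 + -20.23 = -13.35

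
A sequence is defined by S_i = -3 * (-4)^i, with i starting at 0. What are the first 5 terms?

This is a geometric sequence.
i=0: S_0 = -3 * (-4)^0 = -3
i=1: S_1 = -3 * (-4)^1 = 12
i=2: S_2 = -3 * (-4)^2 = -48
i=3: S_3 = -3 * (-4)^3 = 192
i=4: S_4 = -3 * (-4)^4 = -768
The first 5 terms are: [-3, 12, -48, 192, -768]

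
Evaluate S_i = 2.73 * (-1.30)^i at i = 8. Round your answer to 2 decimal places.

S_8 = 2.73 * (-1.3)^8 ≈ 2.73 * 8.1573 ≈ 22.27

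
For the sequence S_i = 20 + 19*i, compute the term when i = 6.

S_6 = 20 + 19*6 = 20 + 114 = 134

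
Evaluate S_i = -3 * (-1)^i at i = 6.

S_6 = -3 * (-1)^6 = -3 * 1 = -3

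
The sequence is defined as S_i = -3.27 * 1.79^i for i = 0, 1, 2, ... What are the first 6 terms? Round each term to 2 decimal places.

This is a geometric sequence.
i=0: S_0 = -3.27 * 1.79^0 = -3.27
i=1: S_1 = -3.27 * 1.79^1 ≈ -5.85
i=2: S_2 = -3.27 * 1.79^2 ≈ -10.48
i=3: S_3 = -3.27 * 1.79^3 ≈ -18.75
i=4: S_4 = -3.27 * 1.79^4 ≈ -33.57
i=5: S_5 = -3.27 * 1.79^5 ≈ -60.09
The first 6 terms are: [-3.27, -5.85, -10.48, -18.75, -33.57, -60.09]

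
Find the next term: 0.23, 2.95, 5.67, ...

Differences: 2.95 - 0.23 = 2.72
This is an arithmetic sequence with common difference d = 2.72.
Next term = 5.67 + 2.72 = 8.39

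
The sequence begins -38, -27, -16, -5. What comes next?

Differences: -27 - -38 = 11
This is an arithmetic sequence with common difference d = 11.
Next term = -5 + 11 = 6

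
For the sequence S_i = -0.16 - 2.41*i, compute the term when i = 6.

S_6 = -0.16 + -2.41*6 = -0.16 + -14.46 = -14.62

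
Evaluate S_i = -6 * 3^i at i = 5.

S_5 = -6 * 3^5 = -6 * 243 = -1458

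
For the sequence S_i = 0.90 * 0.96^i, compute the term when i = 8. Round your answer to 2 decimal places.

S_8 = 0.9 * 0.96^8 ≈ 0.9 * 0.7214 ≈ 0.65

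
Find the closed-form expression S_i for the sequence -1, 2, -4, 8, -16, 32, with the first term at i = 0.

Check ratios: 2 / -1 = -2.0
Common ratio r = -2.
First term a = -1.
Formula: S_i = -1 * (-2)^i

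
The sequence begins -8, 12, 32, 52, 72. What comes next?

Differences: 12 - -8 = 20
This is an arithmetic sequence with common difference d = 20.
Next term = 72 + 20 = 92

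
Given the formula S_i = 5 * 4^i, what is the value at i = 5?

S_5 = 5 * 4^5 = 5 * 1024 = 5120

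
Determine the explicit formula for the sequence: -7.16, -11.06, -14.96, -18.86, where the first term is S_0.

Check differences: -11.06 - -7.16 = -3.9
-14.96 - -11.06 = -3.9
Common difference d = -3.9.
First term a = -7.16.
Formula: S_i = -7.16 - 3.90*i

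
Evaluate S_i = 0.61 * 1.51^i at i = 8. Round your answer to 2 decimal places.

S_8 = 0.61 * 1.51^8 ≈ 0.61 * 27.0281 ≈ 16.49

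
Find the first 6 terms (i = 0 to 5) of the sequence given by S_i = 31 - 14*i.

This is an arithmetic sequence.
i=0: S_0 = 31 + -14*0 = 31
i=1: S_1 = 31 + -14*1 = 17
i=2: S_2 = 31 + -14*2 = 3
i=3: S_3 = 31 + -14*3 = -11
i=4: S_4 = 31 + -14*4 = -25
i=5: S_5 = 31 + -14*5 = -39
The first 6 terms are: [31, 17, 3, -11, -25, -39]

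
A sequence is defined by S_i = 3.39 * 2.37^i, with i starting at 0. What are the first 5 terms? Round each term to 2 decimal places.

This is a geometric sequence.
i=0: S_0 = 3.39 * 2.37^0 = 3.39
i=1: S_1 = 3.39 * 2.37^1 ≈ 8.03
i=2: S_2 = 3.39 * 2.37^2 ≈ 19.04
i=3: S_3 = 3.39 * 2.37^3 ≈ 45.13
i=4: S_4 = 3.39 * 2.37^4 ≈ 106.95
The first 5 terms are: [3.39, 8.03, 19.04, 45.13, 106.95]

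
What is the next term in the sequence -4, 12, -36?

Ratios: 12 / -4 = -3.0
This is a geometric sequence with common ratio r = -3.
Next term = -36 * -3 = 108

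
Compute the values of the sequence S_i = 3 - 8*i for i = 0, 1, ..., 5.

This is an arithmetic sequence.
i=0: S_0 = 3 + -8*0 = 3
i=1: S_1 = 3 + -8*1 = -5
i=2: S_2 = 3 + -8*2 = -13
i=3: S_3 = 3 + -8*3 = -21
i=4: S_4 = 3 + -8*4 = -29
i=5: S_5 = 3 + -8*5 = -37
The first 6 terms are: [3, -5, -13, -21, -29, -37]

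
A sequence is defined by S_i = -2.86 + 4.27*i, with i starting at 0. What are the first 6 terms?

This is an arithmetic sequence.
i=0: S_0 = -2.86 + 4.27*0 = -2.86
i=1: S_1 = -2.86 + 4.27*1 = 1.41
i=2: S_2 = -2.86 + 4.27*2 = 5.68
i=3: S_3 = -2.86 + 4.27*3 = 9.95
i=4: S_4 = -2.86 + 4.27*4 = 14.22
i=5: S_5 = -2.86 + 4.27*5 = 18.49
The first 6 terms are: [-2.86, 1.41, 5.68, 9.95, 14.22, 18.49]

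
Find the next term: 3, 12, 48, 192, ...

Ratios: 12 / 3 = 4.0
This is a geometric sequence with common ratio r = 4.
Next term = 192 * 4 = 768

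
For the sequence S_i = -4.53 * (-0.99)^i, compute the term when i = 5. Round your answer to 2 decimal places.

S_5 = -4.53 * (-0.99)^5 ≈ -4.53 * -0.951 ≈ 4.31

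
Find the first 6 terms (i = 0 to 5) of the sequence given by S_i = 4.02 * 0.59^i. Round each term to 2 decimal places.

This is a geometric sequence.
i=0: S_0 = 4.02 * 0.59^0 = 4.02
i=1: S_1 = 4.02 * 0.59^1 ≈ 2.37
i=2: S_2 = 4.02 * 0.59^2 ≈ 1.4
i=3: S_3 = 4.02 * 0.59^3 ≈ 0.83
i=4: S_4 = 4.02 * 0.59^4 ≈ 0.49
i=5: S_5 = 4.02 * 0.59^5 ≈ 0.29
The first 6 terms are: [4.02, 2.37, 1.4, 0.83, 0.49, 0.29]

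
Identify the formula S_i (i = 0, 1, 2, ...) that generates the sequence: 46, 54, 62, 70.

Check differences: 54 - 46 = 8
62 - 54 = 8
Common difference d = 8.
First term a = 46.
Formula: S_i = 46 + 8*i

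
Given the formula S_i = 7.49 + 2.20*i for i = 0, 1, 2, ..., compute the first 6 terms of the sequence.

This is an arithmetic sequence.
i=0: S_0 = 7.49 + 2.2*0 = 7.49
i=1: S_1 = 7.49 + 2.2*1 = 9.69
i=2: S_2 = 7.49 + 2.2*2 = 11.89
i=3: S_3 = 7.49 + 2.2*3 = 14.09
i=4: S_4 = 7.49 + 2.2*4 = 16.29
i=5: S_5 = 7.49 + 2.2*5 = 18.49
The first 6 terms are: [7.49, 9.69, 11.89, 14.09, 16.29, 18.49]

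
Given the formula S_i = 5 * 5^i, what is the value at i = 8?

S_8 = 5 * 5^8 = 5 * 390625 = 1953125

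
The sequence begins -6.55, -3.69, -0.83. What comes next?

Differences: -3.69 - -6.55 = 2.86
This is an arithmetic sequence with common difference d = 2.86.
Next term = -0.83 + 2.86 = 2.03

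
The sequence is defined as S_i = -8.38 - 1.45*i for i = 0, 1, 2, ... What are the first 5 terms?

This is an arithmetic sequence.
i=0: S_0 = -8.38 + -1.45*0 = -8.38
i=1: S_1 = -8.38 + -1.45*1 = -9.83
i=2: S_2 = -8.38 + -1.45*2 = -11.28
i=3: S_3 = -8.38 + -1.45*3 = -12.73
i=4: S_4 = -8.38 + -1.45*4 = -14.18
The first 5 terms are: [-8.38, -9.83, -11.28, -12.73, -14.18]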